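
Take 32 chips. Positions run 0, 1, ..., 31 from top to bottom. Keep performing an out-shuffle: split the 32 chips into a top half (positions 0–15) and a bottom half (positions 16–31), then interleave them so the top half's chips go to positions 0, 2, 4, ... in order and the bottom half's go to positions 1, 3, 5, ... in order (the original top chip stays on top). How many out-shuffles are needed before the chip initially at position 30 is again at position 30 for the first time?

Follow position 30 under repeated out-shuffles:
30 → 29 → 27 → 23 → 15 → 30
It first returns after 5 out-shuffles.

5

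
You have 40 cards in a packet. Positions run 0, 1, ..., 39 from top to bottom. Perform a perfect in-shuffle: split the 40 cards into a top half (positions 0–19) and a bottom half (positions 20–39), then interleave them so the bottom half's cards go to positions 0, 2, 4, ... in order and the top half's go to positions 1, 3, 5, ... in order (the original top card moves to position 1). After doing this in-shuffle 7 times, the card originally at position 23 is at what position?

Track the card's position through each in-shuffle:
23 → 6 → 13 → 27 → 14 → 29 → 18 → 37

37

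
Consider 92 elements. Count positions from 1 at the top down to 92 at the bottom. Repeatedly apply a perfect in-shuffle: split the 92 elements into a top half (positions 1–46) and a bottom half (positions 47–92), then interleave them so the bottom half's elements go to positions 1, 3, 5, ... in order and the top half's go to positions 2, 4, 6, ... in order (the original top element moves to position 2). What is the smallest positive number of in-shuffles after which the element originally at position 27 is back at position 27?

5

Follow position 27 under repeated in-shuffles:
27 → 54 → 15 → 30 → 60 → 27
It first returns after 5 in-shuffles.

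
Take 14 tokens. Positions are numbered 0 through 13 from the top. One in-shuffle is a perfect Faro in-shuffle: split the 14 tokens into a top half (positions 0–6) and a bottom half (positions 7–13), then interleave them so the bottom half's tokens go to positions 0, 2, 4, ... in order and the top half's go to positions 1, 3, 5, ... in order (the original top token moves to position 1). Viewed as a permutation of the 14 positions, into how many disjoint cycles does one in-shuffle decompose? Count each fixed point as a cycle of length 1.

Trace each unvisited position around until it returns:
(0 1 3 7) (2 5 11 8) (4 9) (6 13 12 10)
4 cycles in total.

4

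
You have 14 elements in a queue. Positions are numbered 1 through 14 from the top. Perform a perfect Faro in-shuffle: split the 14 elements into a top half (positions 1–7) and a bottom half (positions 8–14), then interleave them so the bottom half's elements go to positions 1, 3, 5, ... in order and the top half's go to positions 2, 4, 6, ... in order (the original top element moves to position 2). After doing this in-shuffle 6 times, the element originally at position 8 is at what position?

2

Track the element's position through each in-shuffle:
8 → 1 → 2 → 4 → 8 → 1 → 2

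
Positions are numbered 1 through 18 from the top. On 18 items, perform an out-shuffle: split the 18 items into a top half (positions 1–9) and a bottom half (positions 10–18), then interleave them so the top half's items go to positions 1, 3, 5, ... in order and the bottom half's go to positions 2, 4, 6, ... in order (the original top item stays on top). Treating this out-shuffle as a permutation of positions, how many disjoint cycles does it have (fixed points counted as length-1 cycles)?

Trace each unvisited position around until it returns:
(1) (2 3 5 9 17 16 14 10) (4 7 13 8 15 12 6 11) (18)
4 cycles in total.

4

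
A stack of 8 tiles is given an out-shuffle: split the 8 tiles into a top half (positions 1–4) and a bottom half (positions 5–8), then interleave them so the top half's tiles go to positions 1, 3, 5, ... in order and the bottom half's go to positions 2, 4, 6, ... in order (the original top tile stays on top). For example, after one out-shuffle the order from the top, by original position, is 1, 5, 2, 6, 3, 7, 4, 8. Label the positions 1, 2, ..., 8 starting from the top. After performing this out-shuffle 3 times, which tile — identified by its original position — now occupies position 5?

Work backwards from position 5, undoing one out-shuffle at a time:
5 ← 3 ← 2 ← 5
So the tile now at position 5 started at position 5.

5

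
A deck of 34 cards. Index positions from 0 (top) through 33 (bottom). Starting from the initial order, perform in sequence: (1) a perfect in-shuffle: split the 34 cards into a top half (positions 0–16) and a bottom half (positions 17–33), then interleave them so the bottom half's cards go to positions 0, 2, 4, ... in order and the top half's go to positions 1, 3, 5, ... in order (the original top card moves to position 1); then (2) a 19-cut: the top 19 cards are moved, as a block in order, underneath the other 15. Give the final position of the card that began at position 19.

Track the card from position 19 forward through each operation:
  after op 1 (in-shuffle): 19 → 4
  after op 2 (cut 19): 4 → 19

19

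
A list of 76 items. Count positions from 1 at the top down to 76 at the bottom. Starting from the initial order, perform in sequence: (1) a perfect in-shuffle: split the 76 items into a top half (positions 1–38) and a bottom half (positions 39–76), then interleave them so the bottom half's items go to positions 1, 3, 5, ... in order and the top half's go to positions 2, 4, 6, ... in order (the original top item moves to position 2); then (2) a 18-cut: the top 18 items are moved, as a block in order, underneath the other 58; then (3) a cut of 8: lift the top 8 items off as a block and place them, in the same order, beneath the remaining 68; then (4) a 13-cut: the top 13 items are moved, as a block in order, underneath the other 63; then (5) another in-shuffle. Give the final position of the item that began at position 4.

13

Track the item from position 4 forward through each operation:
  after op 1 (in-shuffle): 4 → 8
  after op 2 (cut 18): 8 → 66
  after op 3 (cut 8): 66 → 58
  after op 4 (cut 13): 58 → 45
  after op 5 (in-shuffle): 45 → 13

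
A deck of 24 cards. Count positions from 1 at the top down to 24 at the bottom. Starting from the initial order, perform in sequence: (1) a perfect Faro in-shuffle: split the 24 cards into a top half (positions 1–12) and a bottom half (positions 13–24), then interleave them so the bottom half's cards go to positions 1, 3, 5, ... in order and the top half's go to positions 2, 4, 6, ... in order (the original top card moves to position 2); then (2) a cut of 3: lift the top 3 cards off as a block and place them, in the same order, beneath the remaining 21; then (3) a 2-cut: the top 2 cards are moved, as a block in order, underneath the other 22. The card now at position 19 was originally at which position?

Undo the operations in reverse order, starting from position 19:
  undo op 3 (cut 2): 19 ← 21
  undo op 2 (cut 3): 21 ← 24
  undo op 1 (in-shuffle, from top half): 24 ← 12
So the card at position 19 came from original position 12.

12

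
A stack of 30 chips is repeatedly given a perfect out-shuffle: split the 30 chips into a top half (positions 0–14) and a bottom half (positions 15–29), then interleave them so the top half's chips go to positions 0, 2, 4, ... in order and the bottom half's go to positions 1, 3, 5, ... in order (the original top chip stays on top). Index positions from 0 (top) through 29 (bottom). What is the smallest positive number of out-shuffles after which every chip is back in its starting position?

28

The out-shuffle permutes the 30 positions with cycle lengths [1, 1, 28].
Every chip is home exactly when every cycle has completed a whole number of laps, i.e. after lcm(1, 28) = 28 out-shuffles.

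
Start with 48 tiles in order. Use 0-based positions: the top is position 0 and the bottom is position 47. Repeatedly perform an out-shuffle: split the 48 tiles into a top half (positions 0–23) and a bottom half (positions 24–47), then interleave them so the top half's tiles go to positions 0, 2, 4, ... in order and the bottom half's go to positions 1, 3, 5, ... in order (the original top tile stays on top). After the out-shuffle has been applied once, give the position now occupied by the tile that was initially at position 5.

10

Track the tile's position through each out-shuffle:
5 → 10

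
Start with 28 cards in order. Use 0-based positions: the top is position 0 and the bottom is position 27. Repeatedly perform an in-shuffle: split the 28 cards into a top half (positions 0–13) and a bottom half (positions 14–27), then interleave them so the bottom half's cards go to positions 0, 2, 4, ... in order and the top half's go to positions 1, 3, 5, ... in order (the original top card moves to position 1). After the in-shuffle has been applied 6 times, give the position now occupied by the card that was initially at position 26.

Track the card's position through each in-shuffle:
26 → 24 → 20 → 12 → 25 → 22 → 16

16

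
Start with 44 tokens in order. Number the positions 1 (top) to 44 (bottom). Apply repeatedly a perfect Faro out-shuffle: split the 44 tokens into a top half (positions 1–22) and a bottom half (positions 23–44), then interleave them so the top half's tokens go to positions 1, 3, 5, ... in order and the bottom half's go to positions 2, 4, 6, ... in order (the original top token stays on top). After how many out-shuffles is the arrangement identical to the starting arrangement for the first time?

14

The out-shuffle permutes the 44 positions with cycle lengths [1, 1, 14, 14, 14].
Every token is home exactly when every cycle has completed a whole number of laps, i.e. after lcm(1, 14) = 14 out-shuffles.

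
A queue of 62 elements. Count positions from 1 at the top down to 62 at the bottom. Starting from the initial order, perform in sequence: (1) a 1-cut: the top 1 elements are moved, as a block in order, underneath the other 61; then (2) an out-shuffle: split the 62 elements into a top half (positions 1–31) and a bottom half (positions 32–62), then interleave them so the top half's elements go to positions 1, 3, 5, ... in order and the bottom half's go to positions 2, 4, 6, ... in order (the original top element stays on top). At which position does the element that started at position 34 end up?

Track the element from position 34 forward through each operation:
  after op 1 (cut 1): 34 → 33
  after op 2 (out-shuffle): 33 → 4

4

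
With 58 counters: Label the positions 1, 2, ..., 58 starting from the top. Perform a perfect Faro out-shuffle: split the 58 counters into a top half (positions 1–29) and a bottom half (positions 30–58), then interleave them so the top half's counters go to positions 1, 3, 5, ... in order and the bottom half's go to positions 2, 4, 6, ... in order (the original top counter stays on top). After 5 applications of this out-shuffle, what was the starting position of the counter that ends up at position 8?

3

Work backwards from position 8, undoing one out-shuffle at a time:
8 ← 33 ← 17 ← 9 ← 5 ← 3
So the counter now at position 8 started at position 3.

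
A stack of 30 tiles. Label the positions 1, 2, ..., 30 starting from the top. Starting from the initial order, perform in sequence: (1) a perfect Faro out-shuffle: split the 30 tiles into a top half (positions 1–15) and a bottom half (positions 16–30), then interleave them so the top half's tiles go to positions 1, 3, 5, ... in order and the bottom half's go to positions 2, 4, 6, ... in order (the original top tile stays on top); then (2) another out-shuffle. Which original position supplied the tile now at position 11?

18

Undo the operations in reverse order, starting from position 11:
  undo op 2 (out-shuffle, from top half): 11 ← 6
  undo op 1 (out-shuffle, from bottom half): 6 ← 18
So the tile at position 11 came from original position 18.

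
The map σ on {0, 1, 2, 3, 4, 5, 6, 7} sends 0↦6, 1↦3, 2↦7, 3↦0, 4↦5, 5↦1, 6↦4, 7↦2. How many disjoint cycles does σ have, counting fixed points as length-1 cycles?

2

Cycle decomposition: (0 6 4 5 1 3) (2 7).
2 cycles.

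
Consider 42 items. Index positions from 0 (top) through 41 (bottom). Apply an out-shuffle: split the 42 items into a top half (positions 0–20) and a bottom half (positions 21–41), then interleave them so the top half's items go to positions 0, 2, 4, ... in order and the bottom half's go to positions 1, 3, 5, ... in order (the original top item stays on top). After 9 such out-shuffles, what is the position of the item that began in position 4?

Track the item's position through each out-shuffle:
4 → 8 → 16 → 32 → 23 → 5 → 10 → 20 → 40 → 39

39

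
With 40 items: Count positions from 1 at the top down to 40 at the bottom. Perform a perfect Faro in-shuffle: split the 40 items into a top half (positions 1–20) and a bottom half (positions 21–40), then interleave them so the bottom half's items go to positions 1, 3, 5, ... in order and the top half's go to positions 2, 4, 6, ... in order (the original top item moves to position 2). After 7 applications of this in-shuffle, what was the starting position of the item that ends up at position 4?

9

Work backwards from position 4, undoing one in-shuffle at a time:
4 ← 2 ← 1 ← 21 ← 31 ← 36 ← 18 ← 9
So the item now at position 4 started at position 9.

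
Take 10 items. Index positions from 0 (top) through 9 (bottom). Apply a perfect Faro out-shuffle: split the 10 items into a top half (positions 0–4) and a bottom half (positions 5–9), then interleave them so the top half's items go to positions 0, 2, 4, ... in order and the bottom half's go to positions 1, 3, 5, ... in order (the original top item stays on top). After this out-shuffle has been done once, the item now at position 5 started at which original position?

Work backwards from position 5, undoing one out-shuffle at a time:
5 ← 7
So the item now at position 5 started at position 7.

7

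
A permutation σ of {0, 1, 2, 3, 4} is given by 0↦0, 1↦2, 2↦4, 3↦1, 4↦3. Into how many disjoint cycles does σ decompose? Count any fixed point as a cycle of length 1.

2

Cycle decomposition: (0) (1 2 4 3).
2 cycles.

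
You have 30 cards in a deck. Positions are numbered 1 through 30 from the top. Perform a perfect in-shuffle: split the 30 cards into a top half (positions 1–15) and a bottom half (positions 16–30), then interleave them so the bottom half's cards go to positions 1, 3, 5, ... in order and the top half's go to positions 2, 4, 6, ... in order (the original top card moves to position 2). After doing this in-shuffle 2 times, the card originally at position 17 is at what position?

6

Track the card's position through each in-shuffle:
17 → 3 → 6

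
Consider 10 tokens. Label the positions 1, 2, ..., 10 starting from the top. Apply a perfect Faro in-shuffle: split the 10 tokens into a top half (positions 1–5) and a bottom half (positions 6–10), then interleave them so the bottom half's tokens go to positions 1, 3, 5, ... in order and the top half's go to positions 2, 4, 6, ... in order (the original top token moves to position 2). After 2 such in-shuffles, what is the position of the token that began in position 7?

Track the token's position through each in-shuffle:
7 → 3 → 6

6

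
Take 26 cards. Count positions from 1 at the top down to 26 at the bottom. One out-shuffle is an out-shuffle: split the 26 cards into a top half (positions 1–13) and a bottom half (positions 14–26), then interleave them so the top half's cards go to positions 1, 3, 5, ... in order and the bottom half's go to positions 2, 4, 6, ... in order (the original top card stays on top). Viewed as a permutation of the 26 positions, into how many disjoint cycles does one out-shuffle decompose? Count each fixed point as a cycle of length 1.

Trace each unvisited position around until it returns:
(1) (2 3 5 9 17 8 ... len 20) (6 11 21 16) (26)
4 cycles in total.

4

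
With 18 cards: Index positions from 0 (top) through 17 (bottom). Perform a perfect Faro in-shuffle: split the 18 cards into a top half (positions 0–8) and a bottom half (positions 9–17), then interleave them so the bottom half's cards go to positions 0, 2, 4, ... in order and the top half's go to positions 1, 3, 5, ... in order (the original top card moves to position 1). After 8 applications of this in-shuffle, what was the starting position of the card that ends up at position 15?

Work backwards from position 15, undoing one in-shuffle at a time:
15 ← 7 ← 3 ← 1 ← 0 ← 9 ← 4 ← 11 ← 5
So the card now at position 15 started at position 5.

5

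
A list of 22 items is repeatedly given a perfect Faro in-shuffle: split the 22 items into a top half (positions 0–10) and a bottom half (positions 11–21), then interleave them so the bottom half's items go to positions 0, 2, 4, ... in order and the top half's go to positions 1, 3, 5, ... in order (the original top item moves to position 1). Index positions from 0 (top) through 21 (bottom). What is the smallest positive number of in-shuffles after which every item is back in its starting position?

11

The in-shuffle permutes the 22 positions with cycle lengths [11, 11].
Every item is home exactly when every cycle has completed a whole number of laps, i.e. after lcm(11) = 11 in-shuffles.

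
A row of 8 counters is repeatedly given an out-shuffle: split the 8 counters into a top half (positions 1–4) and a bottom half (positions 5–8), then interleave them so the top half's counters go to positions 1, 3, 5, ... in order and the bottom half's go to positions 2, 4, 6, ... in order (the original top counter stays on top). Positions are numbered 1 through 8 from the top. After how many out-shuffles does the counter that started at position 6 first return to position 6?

3

Follow position 6 under repeated out-shuffles:
6 → 4 → 7 → 6
It first returns after 3 out-shuffles.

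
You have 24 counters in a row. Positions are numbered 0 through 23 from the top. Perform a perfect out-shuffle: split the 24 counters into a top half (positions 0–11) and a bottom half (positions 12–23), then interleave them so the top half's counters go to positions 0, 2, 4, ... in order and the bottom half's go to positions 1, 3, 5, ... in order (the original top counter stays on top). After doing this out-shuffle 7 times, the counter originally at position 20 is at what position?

Track the counter's position through each out-shuffle:
20 → 17 → 11 → 22 → 21 → 19 → 15 → 7

7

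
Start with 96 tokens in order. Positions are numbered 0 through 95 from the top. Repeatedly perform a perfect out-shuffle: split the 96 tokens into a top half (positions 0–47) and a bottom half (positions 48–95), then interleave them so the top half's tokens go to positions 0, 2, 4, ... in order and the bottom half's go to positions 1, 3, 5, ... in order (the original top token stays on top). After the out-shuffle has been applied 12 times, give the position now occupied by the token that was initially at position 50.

Track the token's position through each out-shuffle:
50 → 5 → 10 → 20 → 40 → 80 → 65 → 35 → 70 → 45 → 90 → 85 → 75

75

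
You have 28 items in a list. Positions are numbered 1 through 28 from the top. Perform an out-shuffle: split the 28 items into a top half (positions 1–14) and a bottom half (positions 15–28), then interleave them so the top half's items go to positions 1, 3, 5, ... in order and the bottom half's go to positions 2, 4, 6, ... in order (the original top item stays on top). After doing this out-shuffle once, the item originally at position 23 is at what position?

18

Track the item's position through each out-shuffle:
23 → 18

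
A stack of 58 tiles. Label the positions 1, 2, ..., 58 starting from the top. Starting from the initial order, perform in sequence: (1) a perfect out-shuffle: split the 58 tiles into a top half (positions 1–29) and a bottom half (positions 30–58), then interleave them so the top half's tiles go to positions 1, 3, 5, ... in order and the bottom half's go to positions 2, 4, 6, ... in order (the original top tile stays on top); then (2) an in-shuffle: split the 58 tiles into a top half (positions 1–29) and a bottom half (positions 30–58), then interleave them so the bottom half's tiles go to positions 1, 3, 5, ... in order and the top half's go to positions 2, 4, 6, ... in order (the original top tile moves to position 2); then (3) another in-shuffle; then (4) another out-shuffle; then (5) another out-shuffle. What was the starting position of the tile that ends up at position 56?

Undo the operations in reverse order, starting from position 56:
  undo op 5 (out-shuffle, from bottom half): 56 ← 57
  undo op 4 (out-shuffle, from top half): 57 ← 29
  undo op 3 (in-shuffle, from bottom half): 29 ← 44
  undo op 2 (in-shuffle, from top half): 44 ← 22
  undo op 1 (out-shuffle, from bottom half): 22 ← 40
So the tile at position 56 came from original position 40.

40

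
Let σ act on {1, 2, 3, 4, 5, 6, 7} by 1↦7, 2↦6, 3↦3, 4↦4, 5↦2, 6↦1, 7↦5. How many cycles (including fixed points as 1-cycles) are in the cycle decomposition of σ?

Cycle decomposition: (1 7 5 2 6) (3) (4).
3 cycles.

3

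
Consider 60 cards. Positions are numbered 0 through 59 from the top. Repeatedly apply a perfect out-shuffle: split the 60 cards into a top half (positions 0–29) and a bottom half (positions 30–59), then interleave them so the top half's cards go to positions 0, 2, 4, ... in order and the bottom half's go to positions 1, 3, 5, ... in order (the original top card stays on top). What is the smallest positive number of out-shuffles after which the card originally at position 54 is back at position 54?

Follow position 54 under repeated out-shuffles:
54 → 49 → 39 → 19 → 38 → 17 → 34 → 9 → ... → 54 (length 58)
It first returns after 58 out-shuffles.

58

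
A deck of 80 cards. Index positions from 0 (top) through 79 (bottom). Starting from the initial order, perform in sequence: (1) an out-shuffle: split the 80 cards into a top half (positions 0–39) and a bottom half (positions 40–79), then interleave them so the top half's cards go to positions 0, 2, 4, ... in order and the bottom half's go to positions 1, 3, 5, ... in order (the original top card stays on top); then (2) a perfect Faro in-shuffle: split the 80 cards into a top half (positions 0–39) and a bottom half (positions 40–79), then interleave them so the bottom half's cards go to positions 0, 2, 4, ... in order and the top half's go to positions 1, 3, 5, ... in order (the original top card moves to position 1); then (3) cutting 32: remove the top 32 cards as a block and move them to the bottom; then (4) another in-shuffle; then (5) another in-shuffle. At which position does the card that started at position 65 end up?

Track the card from position 65 forward through each operation:
  after op 1 (out-shuffle): 65 → 51
  after op 2 (in-shuffle): 51 → 22
  after op 3 (cut 32): 22 → 70
  after op 4 (in-shuffle): 70 → 60
  after op 5 (in-shuffle): 60 → 40

40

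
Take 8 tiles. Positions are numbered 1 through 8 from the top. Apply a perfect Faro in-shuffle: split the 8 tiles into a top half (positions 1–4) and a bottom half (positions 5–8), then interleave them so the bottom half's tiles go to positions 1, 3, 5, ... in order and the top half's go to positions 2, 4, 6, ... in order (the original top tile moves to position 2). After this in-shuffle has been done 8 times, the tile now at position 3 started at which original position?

Work backwards from position 3, undoing one in-shuffle at a time:
3 ← 6 ← 3 ← 6 ← 3 ← 6 ← 3 ← 6 ← 3
So the tile now at position 3 started at position 3.

3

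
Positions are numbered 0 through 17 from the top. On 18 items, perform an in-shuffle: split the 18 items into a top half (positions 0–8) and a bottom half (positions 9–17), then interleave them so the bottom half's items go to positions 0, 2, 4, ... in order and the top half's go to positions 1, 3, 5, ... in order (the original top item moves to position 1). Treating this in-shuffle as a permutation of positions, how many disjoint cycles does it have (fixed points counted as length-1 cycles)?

Trace each unvisited position around until it returns:
(0 1 3 7 15 12 ... len 18)
1 cycle in total.

1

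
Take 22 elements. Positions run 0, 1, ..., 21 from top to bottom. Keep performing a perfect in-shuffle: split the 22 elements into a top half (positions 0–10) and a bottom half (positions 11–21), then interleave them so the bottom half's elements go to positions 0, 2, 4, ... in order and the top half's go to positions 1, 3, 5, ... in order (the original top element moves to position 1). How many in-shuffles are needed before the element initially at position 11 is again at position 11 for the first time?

11

Follow position 11 under repeated in-shuffles:
11 → 0 → 1 → 3 → 7 → 15 → 8 → 17 → 12 → 2 → 5 → 11
It first returns after 11 in-shuffles.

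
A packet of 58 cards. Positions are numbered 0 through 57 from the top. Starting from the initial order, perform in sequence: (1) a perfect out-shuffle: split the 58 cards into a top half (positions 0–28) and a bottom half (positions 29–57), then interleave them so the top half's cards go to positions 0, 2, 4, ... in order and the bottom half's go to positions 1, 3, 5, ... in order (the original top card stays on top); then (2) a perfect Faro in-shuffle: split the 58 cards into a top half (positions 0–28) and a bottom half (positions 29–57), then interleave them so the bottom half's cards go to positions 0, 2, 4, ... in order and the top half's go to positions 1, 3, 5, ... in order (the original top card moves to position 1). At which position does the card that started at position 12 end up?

Track the card from position 12 forward through each operation:
  after op 1 (out-shuffle): 12 → 24
  after op 2 (in-shuffle): 24 → 49

49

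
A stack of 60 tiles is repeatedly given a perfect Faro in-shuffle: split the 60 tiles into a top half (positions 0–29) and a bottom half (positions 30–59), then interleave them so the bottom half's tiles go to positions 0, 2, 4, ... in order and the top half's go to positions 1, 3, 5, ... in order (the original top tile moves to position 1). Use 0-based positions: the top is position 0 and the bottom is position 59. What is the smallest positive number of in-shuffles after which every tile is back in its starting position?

60

The in-shuffle permutes the 60 positions with cycle lengths [60].
Every tile is home exactly when every cycle has completed a whole number of laps, i.e. after lcm(60) = 60 in-shuffles.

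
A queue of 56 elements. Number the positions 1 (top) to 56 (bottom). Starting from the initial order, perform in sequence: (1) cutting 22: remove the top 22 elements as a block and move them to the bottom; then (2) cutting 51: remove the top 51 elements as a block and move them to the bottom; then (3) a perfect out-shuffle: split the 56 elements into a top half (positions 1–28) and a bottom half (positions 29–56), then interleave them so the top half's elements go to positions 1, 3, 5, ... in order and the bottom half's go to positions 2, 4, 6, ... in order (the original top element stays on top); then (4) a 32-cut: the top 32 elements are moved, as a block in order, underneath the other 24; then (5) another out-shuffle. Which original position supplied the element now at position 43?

Undo the operations in reverse order, starting from position 43:
  undo op 5 (out-shuffle, from top half): 43 ← 22
  undo op 4 (cut 32): 22 ← 54
  undo op 3 (out-shuffle, from bottom half): 54 ← 55
  undo op 2 (cut 51): 55 ← 50
  undo op 1 (cut 22): 50 ← 16
So the element at position 43 came from original position 16.

16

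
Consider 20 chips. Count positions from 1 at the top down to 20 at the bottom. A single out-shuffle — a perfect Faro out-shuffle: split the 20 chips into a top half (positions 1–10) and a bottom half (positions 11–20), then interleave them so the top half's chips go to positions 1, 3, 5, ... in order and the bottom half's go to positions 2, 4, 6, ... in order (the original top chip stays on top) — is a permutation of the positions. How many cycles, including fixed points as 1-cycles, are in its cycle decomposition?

3

Trace each unvisited position around until it returns:
(1) (2 3 5 9 17 14 ... len 18) (20)
3 cycles in total.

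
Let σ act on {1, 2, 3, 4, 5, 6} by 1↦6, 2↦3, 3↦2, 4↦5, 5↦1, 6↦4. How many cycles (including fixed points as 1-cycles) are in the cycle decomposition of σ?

2

Cycle decomposition: (1 6 4 5) (2 3).
2 cycles.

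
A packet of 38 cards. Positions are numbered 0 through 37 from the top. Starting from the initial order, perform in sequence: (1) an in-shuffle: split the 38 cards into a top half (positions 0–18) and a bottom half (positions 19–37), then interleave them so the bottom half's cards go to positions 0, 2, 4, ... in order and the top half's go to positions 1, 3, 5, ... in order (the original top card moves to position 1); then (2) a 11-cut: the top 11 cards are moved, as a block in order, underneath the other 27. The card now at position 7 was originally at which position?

Undo the operations in reverse order, starting from position 7:
  undo op 2 (cut 11): 7 ← 18
  undo op 1 (in-shuffle, from bottom half): 18 ← 28
So the card at position 7 came from original position 28.

28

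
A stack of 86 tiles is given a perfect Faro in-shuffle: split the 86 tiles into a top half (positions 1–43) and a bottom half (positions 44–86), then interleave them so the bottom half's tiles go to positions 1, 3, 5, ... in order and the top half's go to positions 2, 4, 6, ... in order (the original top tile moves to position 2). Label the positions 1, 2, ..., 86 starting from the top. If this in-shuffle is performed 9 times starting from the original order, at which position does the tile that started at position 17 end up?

4

Track the tile's position through each in-shuffle:
17 → 34 → 68 → 49 → 11 → 22 → 44 → 1 → 2 → 4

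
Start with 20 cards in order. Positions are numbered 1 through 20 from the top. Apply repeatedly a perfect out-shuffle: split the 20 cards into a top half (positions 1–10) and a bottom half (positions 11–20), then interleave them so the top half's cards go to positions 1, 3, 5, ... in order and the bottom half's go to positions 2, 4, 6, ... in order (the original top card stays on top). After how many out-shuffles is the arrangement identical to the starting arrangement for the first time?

18

The out-shuffle permutes the 20 positions with cycle lengths [1, 1, 18].
Every card is home exactly when every cycle has completed a whole number of laps, i.e. after lcm(1, 18) = 18 out-shuffles.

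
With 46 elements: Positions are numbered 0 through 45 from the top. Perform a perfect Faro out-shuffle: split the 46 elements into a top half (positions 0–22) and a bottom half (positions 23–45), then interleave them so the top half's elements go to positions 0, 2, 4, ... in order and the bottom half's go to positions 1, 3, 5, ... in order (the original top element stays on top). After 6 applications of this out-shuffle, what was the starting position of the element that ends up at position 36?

9

Work backwards from position 36, undoing one out-shuffle at a time:
36 ← 18 ← 9 ← 27 ← 36 ← 18 ← 9
So the element now at position 36 started at position 9.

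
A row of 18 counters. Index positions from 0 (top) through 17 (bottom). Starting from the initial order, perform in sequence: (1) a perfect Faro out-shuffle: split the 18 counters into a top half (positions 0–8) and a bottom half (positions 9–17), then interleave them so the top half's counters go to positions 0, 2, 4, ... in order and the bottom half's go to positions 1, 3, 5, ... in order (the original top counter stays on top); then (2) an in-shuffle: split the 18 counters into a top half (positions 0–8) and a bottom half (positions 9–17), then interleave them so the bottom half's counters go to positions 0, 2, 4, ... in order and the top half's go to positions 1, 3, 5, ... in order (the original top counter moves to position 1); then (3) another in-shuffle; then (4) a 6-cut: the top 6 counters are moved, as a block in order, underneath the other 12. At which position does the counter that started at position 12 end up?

6

Track the counter from position 12 forward through each operation:
  after op 1 (out-shuffle): 12 → 7
  after op 2 (in-shuffle): 7 → 15
  after op 3 (in-shuffle): 15 → 12
  after op 4 (cut 6): 12 → 6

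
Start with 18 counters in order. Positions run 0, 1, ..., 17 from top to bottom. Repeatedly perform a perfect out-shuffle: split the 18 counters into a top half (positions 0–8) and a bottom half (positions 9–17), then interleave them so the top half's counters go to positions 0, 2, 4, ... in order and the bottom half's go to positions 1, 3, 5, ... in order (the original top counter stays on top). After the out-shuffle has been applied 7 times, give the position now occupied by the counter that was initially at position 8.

Track the counter's position through each out-shuffle:
8 → 16 → 15 → 13 → 9 → 1 → 2 → 4

4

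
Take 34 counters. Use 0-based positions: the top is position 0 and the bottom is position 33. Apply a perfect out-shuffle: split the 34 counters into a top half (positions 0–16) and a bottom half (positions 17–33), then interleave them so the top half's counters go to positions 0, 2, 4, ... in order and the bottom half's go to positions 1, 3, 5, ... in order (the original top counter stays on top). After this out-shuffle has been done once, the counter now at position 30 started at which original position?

Work backwards from position 30, undoing one out-shuffle at a time:
30 ← 15
So the counter now at position 30 started at position 15.

15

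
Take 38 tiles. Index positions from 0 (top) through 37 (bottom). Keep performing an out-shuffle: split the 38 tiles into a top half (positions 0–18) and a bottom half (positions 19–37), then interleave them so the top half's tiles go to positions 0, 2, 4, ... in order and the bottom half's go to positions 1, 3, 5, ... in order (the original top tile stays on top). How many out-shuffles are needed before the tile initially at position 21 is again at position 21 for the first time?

Follow position 21 under repeated out-shuffles:
21 → 5 → 10 → 20 → 3 → 6 → 12 → 24 → ... → 21 (length 36)
It first returns after 36 out-shuffles.

36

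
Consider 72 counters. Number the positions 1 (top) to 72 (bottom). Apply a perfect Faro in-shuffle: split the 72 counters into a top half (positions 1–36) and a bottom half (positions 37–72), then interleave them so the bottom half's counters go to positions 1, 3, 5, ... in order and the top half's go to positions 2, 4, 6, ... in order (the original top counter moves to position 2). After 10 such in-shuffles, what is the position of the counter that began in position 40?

Track the counter's position through each in-shuffle:
40 → 7 → 14 → 28 → 56 → 39 → 5 → 10 → 20 → 40 → 7

7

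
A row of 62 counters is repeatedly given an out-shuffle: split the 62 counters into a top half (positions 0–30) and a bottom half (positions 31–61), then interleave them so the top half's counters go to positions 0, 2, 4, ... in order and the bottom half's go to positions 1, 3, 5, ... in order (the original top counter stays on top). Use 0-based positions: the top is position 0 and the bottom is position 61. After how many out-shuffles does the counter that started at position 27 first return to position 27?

Follow position 27 under repeated out-shuffles:
27 → 54 → 47 → 33 → 5 → 10 → 20 → 40 → ... → 27 (length 60)
It first returns after 60 out-shuffles.

60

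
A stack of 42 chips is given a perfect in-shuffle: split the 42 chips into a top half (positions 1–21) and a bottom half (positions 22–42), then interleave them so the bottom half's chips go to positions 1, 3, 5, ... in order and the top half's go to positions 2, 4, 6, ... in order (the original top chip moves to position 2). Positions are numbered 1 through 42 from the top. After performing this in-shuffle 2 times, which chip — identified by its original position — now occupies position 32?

Work backwards from position 32, undoing one in-shuffle at a time:
32 ← 16 ← 8
So the chip now at position 32 started at position 8.

8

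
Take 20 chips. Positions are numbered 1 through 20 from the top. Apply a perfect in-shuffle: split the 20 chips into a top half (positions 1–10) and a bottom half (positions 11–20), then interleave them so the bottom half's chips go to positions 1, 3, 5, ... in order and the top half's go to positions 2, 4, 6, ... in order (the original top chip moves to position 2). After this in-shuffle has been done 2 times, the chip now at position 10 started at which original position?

13

Work backwards from position 10, undoing one in-shuffle at a time:
10 ← 5 ← 13
So the chip now at position 10 started at position 13.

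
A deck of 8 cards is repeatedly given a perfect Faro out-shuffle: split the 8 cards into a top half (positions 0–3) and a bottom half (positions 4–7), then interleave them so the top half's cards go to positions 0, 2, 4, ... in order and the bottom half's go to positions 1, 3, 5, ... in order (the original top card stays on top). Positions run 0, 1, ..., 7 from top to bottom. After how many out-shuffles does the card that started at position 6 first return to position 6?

3

Follow position 6 under repeated out-shuffles:
6 → 5 → 3 → 6
It first returns after 3 out-shuffles.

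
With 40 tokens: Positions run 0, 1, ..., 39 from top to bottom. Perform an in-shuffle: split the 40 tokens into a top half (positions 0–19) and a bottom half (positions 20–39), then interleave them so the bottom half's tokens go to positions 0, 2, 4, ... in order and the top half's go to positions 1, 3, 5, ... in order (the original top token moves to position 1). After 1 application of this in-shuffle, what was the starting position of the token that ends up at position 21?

Work backwards from position 21, undoing one in-shuffle at a time:
21 ← 10
So the token now at position 21 started at position 10.

10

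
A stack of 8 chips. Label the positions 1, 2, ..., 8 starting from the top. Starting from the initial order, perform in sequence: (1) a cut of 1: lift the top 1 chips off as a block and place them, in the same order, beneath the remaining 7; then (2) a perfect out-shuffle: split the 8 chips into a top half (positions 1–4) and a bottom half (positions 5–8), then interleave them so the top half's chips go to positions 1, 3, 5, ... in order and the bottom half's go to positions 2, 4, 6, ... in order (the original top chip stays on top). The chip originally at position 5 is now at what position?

7

Track the chip from position 5 forward through each operation:
  after op 1 (cut 1): 5 → 4
  after op 2 (out-shuffle): 4 → 7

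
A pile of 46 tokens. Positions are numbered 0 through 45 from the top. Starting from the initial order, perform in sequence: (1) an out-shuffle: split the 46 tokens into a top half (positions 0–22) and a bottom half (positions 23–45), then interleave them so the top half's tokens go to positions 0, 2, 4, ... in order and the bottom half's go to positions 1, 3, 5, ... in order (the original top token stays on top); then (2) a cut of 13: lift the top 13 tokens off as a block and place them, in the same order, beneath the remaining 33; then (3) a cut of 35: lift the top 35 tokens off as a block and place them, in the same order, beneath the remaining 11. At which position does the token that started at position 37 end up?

27

Track the token from position 37 forward through each operation:
  after op 1 (out-shuffle): 37 → 29
  after op 2 (cut 13): 29 → 16
  after op 3 (cut 35): 16 → 27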